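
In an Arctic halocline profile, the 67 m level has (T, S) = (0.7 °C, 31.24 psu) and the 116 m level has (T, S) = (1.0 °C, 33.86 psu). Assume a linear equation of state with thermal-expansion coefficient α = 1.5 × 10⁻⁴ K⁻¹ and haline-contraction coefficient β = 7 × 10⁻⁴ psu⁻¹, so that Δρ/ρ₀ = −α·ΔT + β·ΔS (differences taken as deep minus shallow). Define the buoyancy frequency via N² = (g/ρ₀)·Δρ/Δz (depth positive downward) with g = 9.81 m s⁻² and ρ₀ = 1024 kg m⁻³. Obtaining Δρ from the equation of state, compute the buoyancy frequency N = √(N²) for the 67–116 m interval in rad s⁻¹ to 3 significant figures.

ΔT = +0.3 K, ΔS = +2.62 psu (deep − shallow).
Δρ/ρ₀ = −αΔT + βΔS = -4.50 × 10⁻⁵ + 1.834 × 10⁻³ = 1.789 × 10⁻³, so Δρ ≈ 1.832 kg m⁻³.
N² = (g/ρ₀)·Δρ/Δz = g·(Δρ/ρ₀)/Δz = 9.81 × 1.789 × 10⁻³ / 49 = 3.5817 × 10⁻⁴ s⁻².
N = √(3.5817 × 10⁻⁴) = 0.018925 rad s⁻¹ ≈ 0.0189 rad s⁻¹.

0.0189 rad s⁻¹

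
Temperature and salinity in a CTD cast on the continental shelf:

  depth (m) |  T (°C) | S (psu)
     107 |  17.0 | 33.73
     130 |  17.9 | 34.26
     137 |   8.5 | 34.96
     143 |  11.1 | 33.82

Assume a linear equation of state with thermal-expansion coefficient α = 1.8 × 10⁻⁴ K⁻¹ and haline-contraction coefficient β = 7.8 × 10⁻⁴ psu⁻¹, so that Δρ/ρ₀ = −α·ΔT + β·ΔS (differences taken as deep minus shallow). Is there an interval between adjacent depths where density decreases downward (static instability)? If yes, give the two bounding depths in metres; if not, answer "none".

137–143 m

Evaluate Δρ/ρ₀ = −αΔT + βΔS across each adjacent pair:
  107–130 m: −αΔT+βΔS = −(1.8 × 10⁻⁴)(+0.9)+(7.8 × 10⁻⁴)(+0.53) = 2.5 × 10⁻⁴ → stable
  130–137 m: −αΔT+βΔS = −(1.8 × 10⁻⁴)(-9.4)+(7.8 × 10⁻⁴)(+0.70) = 2.2 × 10⁻³ → stable
  137–143 m: −αΔT+βΔS = −(1.8 × 10⁻⁴)(+2.6)+(7.8 × 10⁻⁴)(-1.14) = -1.4 × 10⁻³ → UNSTABLE
The 137–143 m interval has Δρ < 0: lighter water underlies denser water.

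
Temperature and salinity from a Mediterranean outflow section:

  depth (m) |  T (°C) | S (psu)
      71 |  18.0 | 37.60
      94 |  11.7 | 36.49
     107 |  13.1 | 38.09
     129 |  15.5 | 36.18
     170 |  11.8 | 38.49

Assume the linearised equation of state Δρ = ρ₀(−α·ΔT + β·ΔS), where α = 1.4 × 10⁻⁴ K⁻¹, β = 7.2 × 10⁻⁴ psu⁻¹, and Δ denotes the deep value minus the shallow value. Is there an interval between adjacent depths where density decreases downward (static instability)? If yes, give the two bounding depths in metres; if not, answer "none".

Evaluate Δρ/ρ₀ = −αΔT + βΔS across each adjacent pair:
  71–94 m: −αΔT+βΔS = −(1.4 × 10⁻⁴)(-6.3)+(7.2 × 10⁻⁴)(-1.11) = 8.3 × 10⁻⁵ → stable
  94–107 m: −αΔT+βΔS = −(1.4 × 10⁻⁴)(+1.4)+(7.2 × 10⁻⁴)(+1.60) = 9.6 × 10⁻⁴ → stable
  107–129 m: −αΔT+βΔS = −(1.4 × 10⁻⁴)(+2.4)+(7.2 × 10⁻⁴)(-1.91) = -1.7 × 10⁻³ → UNSTABLE
  129–170 m: −αΔT+βΔS = −(1.4 × 10⁻⁴)(-3.7)+(7.2 × 10⁻⁴)(+2.31) = 2.2 × 10⁻³ → stable
The 107–129 m interval has Δρ < 0: lighter water underlies denser water.

107–129 m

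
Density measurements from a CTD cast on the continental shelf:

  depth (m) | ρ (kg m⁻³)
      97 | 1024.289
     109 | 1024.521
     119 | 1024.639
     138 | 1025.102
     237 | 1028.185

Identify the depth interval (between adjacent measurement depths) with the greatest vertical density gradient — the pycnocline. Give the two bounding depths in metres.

138–237 m

Compute the density gradient over each adjacent pair:
  97–109 m: Δρ/Δz = 0.232/12 = 0.019 kg m⁻⁴
  109–119 m: Δρ/Δz = 0.118/10 = 0.012 kg m⁻⁴
  119–138 m: Δρ/Δz = 0.463/19 = 0.024 kg m⁻⁴
  138–237 m: Δρ/Δz = 3.083/99 = 0.031 kg m⁻⁴
The largest gradient is in the 138–237 m interval — the pycnocline.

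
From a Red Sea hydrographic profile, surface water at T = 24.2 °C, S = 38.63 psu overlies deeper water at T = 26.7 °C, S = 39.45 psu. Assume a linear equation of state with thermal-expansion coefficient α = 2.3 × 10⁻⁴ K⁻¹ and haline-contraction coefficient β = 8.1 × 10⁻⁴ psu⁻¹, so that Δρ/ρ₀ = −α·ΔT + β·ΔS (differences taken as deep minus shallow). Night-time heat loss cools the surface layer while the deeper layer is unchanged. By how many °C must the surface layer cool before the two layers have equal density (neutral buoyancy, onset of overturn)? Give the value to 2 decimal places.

Neutral buoyancy requires Δρ = 0, i.e. −α(T_deep − T_surf′) + β(S_deep − S_surf) = 0.
T_surf′ = T_deep − (β/α)·ΔS = 26.7 − (8.1 × 10⁻⁴/2.3 × 10⁻⁴)·(+0.82) = 23.8122 °C.
Cooling required: 24.2 − (23.8122) = 0.3878 °C.

0.39 °C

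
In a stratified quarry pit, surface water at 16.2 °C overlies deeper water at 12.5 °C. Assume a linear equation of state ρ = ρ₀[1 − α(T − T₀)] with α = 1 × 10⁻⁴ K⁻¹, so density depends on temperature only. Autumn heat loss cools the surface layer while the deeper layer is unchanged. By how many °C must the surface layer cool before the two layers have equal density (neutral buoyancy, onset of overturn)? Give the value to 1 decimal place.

3.7 °C

With temperature the only control, equal density requires T_surf′ = T_deep.
T_surf′ = 12.5 °C.
Cooling required: 16.2 − 12.5 = 3.7 °C.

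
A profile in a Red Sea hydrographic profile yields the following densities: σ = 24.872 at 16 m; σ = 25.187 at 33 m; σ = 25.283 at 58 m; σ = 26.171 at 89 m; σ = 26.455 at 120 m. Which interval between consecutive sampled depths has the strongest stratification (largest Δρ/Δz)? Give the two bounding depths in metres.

Compute the density gradient over each adjacent pair:
  16–33 m: Δρ/Δz = 0.315/17 = 0.019 kg m⁻⁴
  33–58 m: Δρ/Δz = 0.096/25 = 3.8 × 10⁻³ kg m⁻⁴
  58–89 m: Δρ/Δz = 0.888/31 = 0.029 kg m⁻⁴
  89–120 m: Δρ/Δz = 0.284/31 = 9.2 × 10⁻³ kg m⁻⁴
The largest gradient is in the 58–89 m interval — the pycnocline.

58–89 m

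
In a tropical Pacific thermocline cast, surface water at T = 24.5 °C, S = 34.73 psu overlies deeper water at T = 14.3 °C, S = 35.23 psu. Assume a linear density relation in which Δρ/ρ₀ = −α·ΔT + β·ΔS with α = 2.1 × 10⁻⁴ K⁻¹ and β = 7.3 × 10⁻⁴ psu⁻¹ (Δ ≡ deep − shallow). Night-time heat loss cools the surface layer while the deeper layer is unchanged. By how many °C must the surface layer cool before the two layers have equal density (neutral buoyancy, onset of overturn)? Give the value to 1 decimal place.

Neutral buoyancy requires Δρ = 0, i.e. −α(T_deep − T_surf′) + β(S_deep − S_surf) = 0.
T_surf′ = T_deep − (β/α)·ΔS = 14.3 − (7.3 × 10⁻⁴/2.1 × 10⁻⁴)·(+0.50) = 12.562 °C.
Cooling required: 24.5 − (12.562) = 11.938 °C.

11.9 °C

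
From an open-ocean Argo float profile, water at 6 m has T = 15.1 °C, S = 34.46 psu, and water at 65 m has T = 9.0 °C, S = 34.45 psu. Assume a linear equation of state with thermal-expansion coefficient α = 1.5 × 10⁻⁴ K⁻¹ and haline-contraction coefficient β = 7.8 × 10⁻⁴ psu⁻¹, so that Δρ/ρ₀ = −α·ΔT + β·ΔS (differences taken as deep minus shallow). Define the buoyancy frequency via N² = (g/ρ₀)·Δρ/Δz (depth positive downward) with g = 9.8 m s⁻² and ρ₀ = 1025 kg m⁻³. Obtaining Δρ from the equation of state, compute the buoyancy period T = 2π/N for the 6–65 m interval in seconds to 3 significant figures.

ΔT = -6.1 K, ΔS = -0.01 psu (deep − shallow).
Δρ/ρ₀ = −αΔT + βΔS = 9.15 × 10⁻⁴ − 7.80 × 10⁻⁶ = 9.072 × 10⁻⁴, so Δρ ≈ 0.9299 kg m⁻³.
N² = (g/ρ₀)·Δρ/Δz = g·(Δρ/ρ₀)/Δz = 9.8 × 9.072 × 10⁻⁴ / 59 = 1.5069 × 10⁻⁴ s⁻².
N = √(1.5069 × 10⁻⁴) = 0.012276 rad s⁻¹ → T = 2π/N = 511.83 s ≈ 512 s.

512 s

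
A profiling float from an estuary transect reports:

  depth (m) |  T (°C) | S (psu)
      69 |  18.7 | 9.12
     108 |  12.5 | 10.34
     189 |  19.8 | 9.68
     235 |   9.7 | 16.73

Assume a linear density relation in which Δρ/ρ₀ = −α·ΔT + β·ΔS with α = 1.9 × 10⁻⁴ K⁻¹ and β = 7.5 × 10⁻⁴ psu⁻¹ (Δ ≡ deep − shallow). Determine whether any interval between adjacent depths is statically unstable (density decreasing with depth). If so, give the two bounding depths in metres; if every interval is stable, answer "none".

Evaluate Δρ/ρ₀ = −αΔT + βΔS across each adjacent pair:
  69–108 m: −αΔT+βΔS = −(1.9 × 10⁻⁴)(-6.2)+(7.5 × 10⁻⁴)(+1.22) = 2.1 × 10⁻³ → stable
  108–189 m: −αΔT+βΔS = −(1.9 × 10⁻⁴)(+7.3)+(7.5 × 10⁻⁴)(-0.66) = -1.9 × 10⁻³ → UNSTABLE
  189–235 m: −αΔT+βΔS = −(1.9 × 10⁻⁴)(-10.1)+(7.5 × 10⁻⁴)(+7.05) = 7.2 × 10⁻³ → stable
The 108–189 m interval has Δρ < 0: lighter water underlies denser water.

108–189 m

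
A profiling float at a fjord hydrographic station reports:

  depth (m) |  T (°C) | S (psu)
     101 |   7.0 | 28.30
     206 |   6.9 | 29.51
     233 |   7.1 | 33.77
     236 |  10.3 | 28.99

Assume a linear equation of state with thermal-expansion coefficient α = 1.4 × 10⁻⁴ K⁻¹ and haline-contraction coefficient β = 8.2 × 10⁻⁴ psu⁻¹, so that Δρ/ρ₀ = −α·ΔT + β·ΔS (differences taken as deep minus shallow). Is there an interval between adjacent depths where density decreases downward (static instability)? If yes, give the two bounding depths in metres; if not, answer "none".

Evaluate Δρ/ρ₀ = −αΔT + βΔS across each adjacent pair:
  101–206 m: −αΔT+βΔS = −(1.4 × 10⁻⁴)(-0.1)+(8.2 × 10⁻⁴)(+1.21) = 1.0 × 10⁻³ → stable
  206–233 m: −αΔT+βΔS = −(1.4 × 10⁻⁴)(+0.2)+(8.2 × 10⁻⁴)(+4.26) = 3.5 × 10⁻³ → stable
  233–236 m: −αΔT+βΔS = −(1.4 × 10⁻⁴)(+3.2)+(8.2 × 10⁻⁴)(-4.78) = -4.4 × 10⁻³ → UNSTABLE
The 233–236 m interval has Δρ < 0: lighter water underlies denser water.

233–236 m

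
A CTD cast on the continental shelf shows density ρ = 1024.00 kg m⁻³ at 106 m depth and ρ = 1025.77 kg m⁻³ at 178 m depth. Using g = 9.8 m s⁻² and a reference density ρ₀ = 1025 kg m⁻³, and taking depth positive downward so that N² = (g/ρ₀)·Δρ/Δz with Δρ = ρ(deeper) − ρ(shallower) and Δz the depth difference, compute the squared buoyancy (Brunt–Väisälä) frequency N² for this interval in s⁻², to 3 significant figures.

2.35 × 10⁻⁴ s⁻²

Δρ = 1025.77 − 1024.00 = 1.77 kg m⁻³ over Δz = 178 − 106 = 72 m.
N² = (9.8/1025) × (1.77/72) = 2.3504 × 10⁻⁴ s⁻² ≈ 2.35 × 10⁻⁴ s⁻².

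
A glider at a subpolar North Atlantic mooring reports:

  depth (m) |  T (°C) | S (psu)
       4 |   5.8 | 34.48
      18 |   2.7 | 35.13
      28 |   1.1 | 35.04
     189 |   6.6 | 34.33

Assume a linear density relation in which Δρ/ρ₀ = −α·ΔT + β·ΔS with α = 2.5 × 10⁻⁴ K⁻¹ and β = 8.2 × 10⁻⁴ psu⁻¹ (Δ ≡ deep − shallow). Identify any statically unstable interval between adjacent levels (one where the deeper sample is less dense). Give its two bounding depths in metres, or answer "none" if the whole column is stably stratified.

Evaluate Δρ/ρ₀ = −αΔT + βΔS across each adjacent pair:
  4–18 m: −αΔT+βΔS = −(2.5 × 10⁻⁴)(-3.1)+(8.2 × 10⁻⁴)(+0.65) = 1.3 × 10⁻³ → stable
  18–28 m: −αΔT+βΔS = −(2.5 × 10⁻⁴)(-1.6)+(8.2 × 10⁻⁴)(-0.09) = 3.3 × 10⁻⁴ → stable
  28–189 m: −αΔT+βΔS = −(2.5 × 10⁻⁴)(+5.5)+(8.2 × 10⁻⁴)(-0.71) = -2.0 × 10⁻³ → UNSTABLE
The 28–189 m interval has Δρ < 0: lighter water underlies denser water.

28–189 m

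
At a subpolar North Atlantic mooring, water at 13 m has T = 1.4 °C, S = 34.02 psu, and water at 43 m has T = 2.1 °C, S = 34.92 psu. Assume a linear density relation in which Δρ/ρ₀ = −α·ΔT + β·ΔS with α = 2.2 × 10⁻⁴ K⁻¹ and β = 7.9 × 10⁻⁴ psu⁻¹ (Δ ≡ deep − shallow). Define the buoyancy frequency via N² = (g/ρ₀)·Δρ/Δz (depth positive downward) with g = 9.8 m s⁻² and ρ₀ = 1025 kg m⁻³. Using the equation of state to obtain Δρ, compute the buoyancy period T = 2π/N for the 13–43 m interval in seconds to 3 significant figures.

466 s

ΔT = +0.7 K, ΔS = +0.90 psu (deep − shallow).
Δρ/ρ₀ = −αΔT + βΔS = -1.54 × 10⁻⁴ + 7.11 × 10⁻⁴ = 5.57 × 10⁻⁴, so Δρ ≈ 0.5709 kg m⁻³.
N² = (g/ρ₀)·Δρ/Δz = g·(Δρ/ρ₀)/Δz = 9.8 × 5.57 × 10⁻⁴ / 30 = 1.8195 × 10⁻⁴ s⁻².
N = √(1.8195 × 10⁻⁴) = 0.013489 rad s⁻¹ → T = 2π/N = 465.80 s ≈ 466 s.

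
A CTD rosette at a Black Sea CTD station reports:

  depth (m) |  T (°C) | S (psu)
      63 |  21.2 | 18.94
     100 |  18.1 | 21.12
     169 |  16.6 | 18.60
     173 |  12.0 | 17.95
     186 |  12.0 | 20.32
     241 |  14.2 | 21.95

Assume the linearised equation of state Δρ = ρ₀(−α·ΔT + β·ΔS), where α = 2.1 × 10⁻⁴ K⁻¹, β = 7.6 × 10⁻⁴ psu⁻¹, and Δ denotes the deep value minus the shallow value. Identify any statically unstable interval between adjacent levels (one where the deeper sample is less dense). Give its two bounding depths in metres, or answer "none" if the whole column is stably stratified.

Evaluate Δρ/ρ₀ = −αΔT + βΔS across each adjacent pair:
  63–100 m: −αΔT+βΔS = −(2.1 × 10⁻⁴)(-3.1)+(7.6 × 10⁻⁴)(+2.18) = 2.3 × 10⁻³ → stable
  100–169 m: −αΔT+βΔS = −(2.1 × 10⁻⁴)(-1.5)+(7.6 × 10⁻⁴)(-2.52) = -1.6 × 10⁻³ → UNSTABLE
  169–173 m: −αΔT+βΔS = −(2.1 × 10⁻⁴)(-4.6)+(7.6 × 10⁻⁴)(-0.65) = 4.7 × 10⁻⁴ → stable
  173–186 m: −αΔT+βΔS = −(2.1 × 10⁻⁴)(+0.0)+(7.6 × 10⁻⁴)(+2.37) = 1.8 × 10⁻³ → stable
  186–241 m: −αΔT+βΔS = −(2.1 × 10⁻⁴)(+2.2)+(7.6 × 10⁻⁴)(+1.63) = 7.8 × 10⁻⁴ → stable
The 100–169 m interval has Δρ < 0: lighter water underlies denser water.

100–169 m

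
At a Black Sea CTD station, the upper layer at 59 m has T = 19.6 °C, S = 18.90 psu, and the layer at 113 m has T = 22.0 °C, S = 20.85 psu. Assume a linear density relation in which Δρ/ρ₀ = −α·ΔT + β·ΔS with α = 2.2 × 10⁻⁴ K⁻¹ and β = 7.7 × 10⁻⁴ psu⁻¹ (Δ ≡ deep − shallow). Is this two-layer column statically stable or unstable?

ΔT = 22.0 − 19.6 = +2.4 K and ΔS = 20.85 − 18.90 = +1.95 psu (deep − shallow).
−αΔT = -5.28 × 10⁻⁴; βΔS = 1.5015 × 10⁻³; sum Δρ/ρ₀ = 9.735 × 10⁻⁴.
Δρ/ρ₀ > 0, so Δρ > 0: deeper water is denser → statically stable.

stable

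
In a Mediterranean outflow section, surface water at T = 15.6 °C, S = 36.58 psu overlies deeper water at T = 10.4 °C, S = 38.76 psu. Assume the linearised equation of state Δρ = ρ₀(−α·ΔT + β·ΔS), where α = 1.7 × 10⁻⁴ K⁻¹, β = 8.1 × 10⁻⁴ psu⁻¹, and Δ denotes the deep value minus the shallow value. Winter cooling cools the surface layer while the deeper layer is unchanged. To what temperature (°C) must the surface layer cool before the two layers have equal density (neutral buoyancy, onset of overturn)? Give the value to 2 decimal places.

0.01 °C

Neutral buoyancy requires Δρ = 0, i.e. −α(T_deep − T_surf′) + β(S_deep − S_surf) = 0.
T_surf′ = T_deep − (β/α)·ΔS = 10.4 − (8.1 × 10⁻⁴/1.7 × 10⁻⁴)·(+2.18) = 0.0129 °C.
Cooling required: 15.6 − (0.0129) = 15.5871 °C.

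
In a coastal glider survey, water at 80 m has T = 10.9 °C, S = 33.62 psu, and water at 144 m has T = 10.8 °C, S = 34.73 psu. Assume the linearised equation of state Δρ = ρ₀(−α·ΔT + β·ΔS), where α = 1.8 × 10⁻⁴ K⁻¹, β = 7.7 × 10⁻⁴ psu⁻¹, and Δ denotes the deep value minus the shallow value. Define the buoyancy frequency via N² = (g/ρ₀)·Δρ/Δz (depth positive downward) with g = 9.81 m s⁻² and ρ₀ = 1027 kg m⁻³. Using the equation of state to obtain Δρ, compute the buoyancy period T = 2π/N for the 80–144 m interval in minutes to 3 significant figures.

ΔT = -0.1 K, ΔS = +1.11 psu (deep − shallow).
Δρ/ρ₀ = −αΔT + βΔS = 1.80 × 10⁻⁵ + 8.547 × 10⁻⁴ = 8.727 × 10⁻⁴, so Δρ ≈ 0.8963 kg m⁻³.
N² = (g/ρ₀)·Δρ/Δz = g·(Δρ/ρ₀)/Δz = 9.81 × 8.727 × 10⁻⁴ / 64 = 1.3377 × 10⁻⁴ s⁻².
N = √(1.3377 × 10⁻⁴) = 0.011566 rad s⁻¹ → T = 2π/N = 543.25 s = 9.0542 min ≈ 9.05 min.

9.05 min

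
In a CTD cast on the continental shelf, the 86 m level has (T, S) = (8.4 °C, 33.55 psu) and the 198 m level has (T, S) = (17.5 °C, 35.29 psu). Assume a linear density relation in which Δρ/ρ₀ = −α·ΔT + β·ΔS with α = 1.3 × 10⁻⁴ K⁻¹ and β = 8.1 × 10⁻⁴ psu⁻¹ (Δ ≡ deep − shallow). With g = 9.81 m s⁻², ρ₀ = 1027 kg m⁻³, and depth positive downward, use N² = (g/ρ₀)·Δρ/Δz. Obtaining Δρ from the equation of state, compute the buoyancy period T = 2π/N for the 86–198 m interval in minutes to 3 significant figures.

ΔT = +9.1 K, ΔS = +1.74 psu (deep − shallow).
Δρ/ρ₀ = −αΔT + βΔS = -1.183 × 10⁻³ + 1.4094 × 10⁻³ = 2.264 × 10⁻⁴, so Δρ ≈ 0.2325 kg m⁻³.
N² = (g/ρ₀)·Δρ/Δz = g·(Δρ/ρ₀)/Δz = 9.81 × 2.264 × 10⁻⁴ / 112 = 1.9830 × 10⁻⁵ s⁻².
N = √(1.9830 × 10⁻⁵) = 4.4531 × 10⁻³ rad s⁻¹ → T = 2π/N = 1.4110 × 10³ s = 23.517 min ≈ 23.5 min.

23.5 min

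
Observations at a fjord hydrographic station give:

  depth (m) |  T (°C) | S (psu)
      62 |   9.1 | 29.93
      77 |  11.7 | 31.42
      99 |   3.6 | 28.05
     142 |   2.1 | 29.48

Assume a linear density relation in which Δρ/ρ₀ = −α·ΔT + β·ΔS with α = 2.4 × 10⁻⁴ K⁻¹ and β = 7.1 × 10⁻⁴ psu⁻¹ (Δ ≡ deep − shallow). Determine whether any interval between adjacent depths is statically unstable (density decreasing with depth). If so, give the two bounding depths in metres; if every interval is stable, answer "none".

Evaluate Δρ/ρ₀ = −αΔT + βΔS across each adjacent pair:
  62–77 m: −αΔT+βΔS = −(2.4 × 10⁻⁴)(+2.6)+(7.1 × 10⁻⁴)(+1.49) = 4.3 × 10⁻⁴ → stable
  77–99 m: −αΔT+βΔS = −(2.4 × 10⁻⁴)(-8.1)+(7.1 × 10⁻⁴)(-3.37) = -4.5 × 10⁻⁴ → UNSTABLE
  99–142 m: −αΔT+βΔS = −(2.4 × 10⁻⁴)(-1.5)+(7.1 × 10⁻⁴)(+1.43) = 1.4 × 10⁻³ → stable
The 77–99 m interval has Δρ < 0: lighter water underlies denser water.

77–99 m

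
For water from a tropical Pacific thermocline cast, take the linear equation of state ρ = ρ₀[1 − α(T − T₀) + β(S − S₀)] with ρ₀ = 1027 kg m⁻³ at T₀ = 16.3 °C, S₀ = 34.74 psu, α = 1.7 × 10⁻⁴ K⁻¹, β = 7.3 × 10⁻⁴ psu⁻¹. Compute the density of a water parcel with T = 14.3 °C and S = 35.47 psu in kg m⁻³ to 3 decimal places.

T − T₀ = -2.0 K, S − S₀ = +0.73 psu.
Bracket = 1 − α·(-2.0) + β·(+0.73) = 1 + (8.729 × 10⁻⁴) = 1.0008729.
ρ = 1027 × 1.0008729 = 1027.896 kg m⁻³.

1027.896 kg m⁻³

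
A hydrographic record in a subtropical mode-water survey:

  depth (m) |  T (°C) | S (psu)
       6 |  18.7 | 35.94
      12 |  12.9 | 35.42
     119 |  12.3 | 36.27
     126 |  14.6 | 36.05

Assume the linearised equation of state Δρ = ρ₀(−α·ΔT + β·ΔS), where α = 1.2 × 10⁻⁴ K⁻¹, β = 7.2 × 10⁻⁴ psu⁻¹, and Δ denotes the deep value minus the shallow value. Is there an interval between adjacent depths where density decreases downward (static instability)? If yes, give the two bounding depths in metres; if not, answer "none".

119–126 m

Evaluate Δρ/ρ₀ = −αΔT + βΔS across each adjacent pair:
  6–12 m: −αΔT+βΔS = −(1.2 × 10⁻⁴)(-5.8)+(7.2 × 10⁻⁴)(-0.52) = 3.2 × 10⁻⁴ → stable
  12–119 m: −αΔT+βΔS = −(1.2 × 10⁻⁴)(-0.6)+(7.2 × 10⁻⁴)(+0.85) = 6.8 × 10⁻⁴ → stable
  119–126 m: −αΔT+βΔS = −(1.2 × 10⁻⁴)(+2.3)+(7.2 × 10⁻⁴)(-0.22) = -4.3 × 10⁻⁴ → UNSTABLE
The 119–126 m interval has Δρ < 0: lighter water underlies denser water.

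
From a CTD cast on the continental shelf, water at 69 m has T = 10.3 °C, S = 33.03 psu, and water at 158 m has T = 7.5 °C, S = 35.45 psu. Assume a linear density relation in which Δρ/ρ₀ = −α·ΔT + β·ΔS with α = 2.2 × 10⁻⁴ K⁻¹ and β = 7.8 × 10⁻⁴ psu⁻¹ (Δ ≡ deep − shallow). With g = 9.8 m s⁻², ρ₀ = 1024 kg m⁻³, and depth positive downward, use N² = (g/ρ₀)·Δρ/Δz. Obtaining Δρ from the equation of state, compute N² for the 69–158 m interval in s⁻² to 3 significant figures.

ΔT = -2.8 K, ΔS = +2.42 psu (deep − shallow).
Δρ/ρ₀ = −αΔT + βΔS = 6.16 × 10⁻⁴ + 1.8876 × 10⁻³ = 2.5036 × 10⁻³, so Δρ ≈ 2.564 kg m⁻³.
N² = (g/ρ₀)·Δρ/Δz = g·(Δρ/ρ₀)/Δz = 9.8 × 2.5036 × 10⁻³ / 89 = 2.7568 × 10⁻⁴ s⁻² ≈ 2.76 × 10⁻⁴ s⁻².

2.76 × 10⁻⁴ s⁻²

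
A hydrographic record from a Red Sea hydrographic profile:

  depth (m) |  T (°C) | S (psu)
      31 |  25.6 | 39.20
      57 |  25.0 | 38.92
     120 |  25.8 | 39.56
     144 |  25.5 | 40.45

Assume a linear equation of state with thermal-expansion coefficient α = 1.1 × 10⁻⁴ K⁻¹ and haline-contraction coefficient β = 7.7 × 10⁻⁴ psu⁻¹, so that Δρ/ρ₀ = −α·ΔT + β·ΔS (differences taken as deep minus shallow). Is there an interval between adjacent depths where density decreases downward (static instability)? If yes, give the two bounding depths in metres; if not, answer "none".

Evaluate Δρ/ρ₀ = −αΔT + βΔS across each adjacent pair:
  31–57 m: −αΔT+βΔS = −(1.1 × 10⁻⁴)(-0.6)+(7.7 × 10⁻⁴)(-0.28) = -1.5 × 10⁻⁴ → UNSTABLE
  57–120 m: −αΔT+βΔS = −(1.1 × 10⁻⁴)(+0.8)+(7.7 × 10⁻⁴)(+0.64) = 4.0 × 10⁻⁴ → stable
  120–144 m: −αΔT+βΔS = −(1.1 × 10⁻⁴)(-0.3)+(7.7 × 10⁻⁴)(+0.89) = 7.2 × 10⁻⁴ → stable
The 31–57 m interval has Δρ < 0: lighter water underlies denser water.

31–57 m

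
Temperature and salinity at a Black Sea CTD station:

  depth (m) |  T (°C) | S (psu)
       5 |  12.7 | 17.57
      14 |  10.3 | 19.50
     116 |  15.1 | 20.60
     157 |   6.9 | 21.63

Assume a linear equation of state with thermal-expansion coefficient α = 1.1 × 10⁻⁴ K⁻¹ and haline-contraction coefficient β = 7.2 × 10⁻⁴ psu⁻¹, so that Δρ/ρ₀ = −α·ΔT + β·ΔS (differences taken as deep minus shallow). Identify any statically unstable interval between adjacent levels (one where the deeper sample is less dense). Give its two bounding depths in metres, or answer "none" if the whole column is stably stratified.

Evaluate Δρ/ρ₀ = −αΔT + βΔS across each adjacent pair:
  5–14 m: −αΔT+βΔS = −(1.1 × 10⁻⁴)(-2.4)+(7.2 × 10⁻⁴)(+1.93) = 1.7 × 10⁻³ → stable
  14–116 m: −αΔT+βΔS = −(1.1 × 10⁻⁴)(+4.8)+(7.2 × 10⁻⁴)(+1.10) = 2.6 × 10⁻⁴ → stable
  116–157 m: −αΔT+βΔS = −(1.1 × 10⁻⁴)(-8.2)+(7.2 × 10⁻⁴)(+1.03) = 1.6 × 10⁻³ → stable
Every interval has Δρ > 0: the column is stably stratified throughout.

none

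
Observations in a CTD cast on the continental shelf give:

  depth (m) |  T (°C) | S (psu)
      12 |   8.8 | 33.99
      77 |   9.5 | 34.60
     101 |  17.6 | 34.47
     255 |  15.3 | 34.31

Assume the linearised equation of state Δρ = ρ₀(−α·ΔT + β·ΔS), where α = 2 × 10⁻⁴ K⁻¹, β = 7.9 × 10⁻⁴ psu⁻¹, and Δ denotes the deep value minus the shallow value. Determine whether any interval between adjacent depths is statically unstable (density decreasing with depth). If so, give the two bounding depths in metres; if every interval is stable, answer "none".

77–101 m

Evaluate Δρ/ρ₀ = −αΔT + βΔS across each adjacent pair:
  12–77 m: −αΔT+βΔS = −(2 × 10⁻⁴)(+0.7)+(7.9 × 10⁻⁴)(+0.61) = 3.4 × 10⁻⁴ → stable
  77–101 m: −αΔT+βΔS = −(2 × 10⁻⁴)(+8.1)+(7.9 × 10⁻⁴)(-0.13) = -1.7 × 10⁻³ → UNSTABLE
  101–255 m: −αΔT+βΔS = −(2 × 10⁻⁴)(-2.3)+(7.9 × 10⁻⁴)(-0.16) = 3.3 × 10⁻⁴ → stable
The 77–101 m interval has Δρ < 0: lighter water underlies denser water.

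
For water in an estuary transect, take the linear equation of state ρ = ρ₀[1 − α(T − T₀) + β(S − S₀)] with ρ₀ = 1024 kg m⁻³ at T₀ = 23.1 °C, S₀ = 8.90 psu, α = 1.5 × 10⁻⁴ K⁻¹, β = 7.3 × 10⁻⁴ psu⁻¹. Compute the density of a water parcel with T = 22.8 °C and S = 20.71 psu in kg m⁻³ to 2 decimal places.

T − T₀ = -0.3 K, S − S₀ = +11.81 psu.
Bracket = 1 − α·(-0.3) + β·(+11.81) = 1 + (8.6663 × 10⁻³) = 1.0086663.
ρ = 1024 × 1.0086663 = 1032.87 kg m⁻³.

1032.87 kg m⁻³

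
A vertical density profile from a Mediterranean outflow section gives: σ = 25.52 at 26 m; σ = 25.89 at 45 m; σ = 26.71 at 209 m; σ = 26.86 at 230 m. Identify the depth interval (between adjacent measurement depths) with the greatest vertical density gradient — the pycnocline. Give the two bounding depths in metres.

Compute the density gradient over each adjacent pair:
  26–45 m: Δρ/Δz = 0.37/19 = 0.019 kg m⁻⁴
  45–209 m: Δρ/Δz = 0.82/164 = 5.0 × 10⁻³ kg m⁻⁴
  209–230 m: Δρ/Δz = 0.15/21 = 7.1 × 10⁻³ kg m⁻⁴
The largest gradient is in the 26–45 m interval — the pycnocline.

26–45 m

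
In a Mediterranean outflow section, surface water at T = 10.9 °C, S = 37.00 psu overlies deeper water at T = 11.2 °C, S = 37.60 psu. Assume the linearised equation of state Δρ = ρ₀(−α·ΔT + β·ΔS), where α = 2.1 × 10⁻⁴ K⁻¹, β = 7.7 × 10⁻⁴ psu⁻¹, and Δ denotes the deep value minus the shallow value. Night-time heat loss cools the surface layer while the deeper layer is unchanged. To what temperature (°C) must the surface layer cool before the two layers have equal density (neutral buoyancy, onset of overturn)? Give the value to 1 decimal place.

Neutral buoyancy requires Δρ = 0, i.e. −α(T_deep − T_surf′) + β(S_deep − S_surf) = 0.
T_surf′ = T_deep − (β/α)·ΔS = 11.2 − (7.7 × 10⁻⁴/2.1 × 10⁻⁴)·(+0.60) = 9.000 °C.
Cooling required: 10.9 − (9.000) = 1.900 °C.

9.0 °C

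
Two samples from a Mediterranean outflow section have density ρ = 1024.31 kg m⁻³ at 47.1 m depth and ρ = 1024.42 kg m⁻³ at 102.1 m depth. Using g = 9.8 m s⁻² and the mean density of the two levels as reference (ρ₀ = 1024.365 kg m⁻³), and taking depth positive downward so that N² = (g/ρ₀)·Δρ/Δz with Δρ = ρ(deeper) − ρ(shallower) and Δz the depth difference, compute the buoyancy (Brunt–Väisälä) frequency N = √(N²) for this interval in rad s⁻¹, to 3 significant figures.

4.37 × 10⁻³ rad s⁻¹

Δρ = 1024.42 − 1024.31 = 0.11 kg m⁻³ over Δz = 102.1 − 47.1 = 55 m.
N² = (9.8/1024.365) × (0.11/55) = 1.9134 × 10⁻⁵ s⁻².
N = √(1.9134 × 10⁻⁵) = 4.3742 × 10⁻³ rad s⁻¹ ≈ 4.37 × 10⁻³ rad s⁻¹.
N² > 0, so the interval is statically stable.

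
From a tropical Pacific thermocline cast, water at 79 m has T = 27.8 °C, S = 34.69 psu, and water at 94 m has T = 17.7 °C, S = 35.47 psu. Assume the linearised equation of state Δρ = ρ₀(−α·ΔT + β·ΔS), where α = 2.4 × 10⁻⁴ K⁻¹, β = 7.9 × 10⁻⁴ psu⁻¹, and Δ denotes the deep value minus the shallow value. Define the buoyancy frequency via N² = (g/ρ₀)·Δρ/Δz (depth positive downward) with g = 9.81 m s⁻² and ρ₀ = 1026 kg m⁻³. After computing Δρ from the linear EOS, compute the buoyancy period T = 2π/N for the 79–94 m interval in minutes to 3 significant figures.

2.35 min

ΔT = -10.1 K, ΔS = +0.78 psu (deep − shallow).
Δρ/ρ₀ = −αΔT + βΔS = 2.424 × 10⁻³ + 6.162 × 10⁻⁴ = 3.0402 × 10⁻³, so Δρ ≈ 3.119 kg m⁻³.
N² = (g/ρ₀)·Δρ/Δz = g·(Δρ/ρ₀)/Δz = 9.81 × 3.0402 × 10⁻³ / 15 = 1.9883 × 10⁻³ s⁻².
N = √(1.9883 × 10⁻³) = 0.044590 rad s⁻¹ → T = 2π/N = 140.91 s = 2.3485 min ≈ 2.35 min.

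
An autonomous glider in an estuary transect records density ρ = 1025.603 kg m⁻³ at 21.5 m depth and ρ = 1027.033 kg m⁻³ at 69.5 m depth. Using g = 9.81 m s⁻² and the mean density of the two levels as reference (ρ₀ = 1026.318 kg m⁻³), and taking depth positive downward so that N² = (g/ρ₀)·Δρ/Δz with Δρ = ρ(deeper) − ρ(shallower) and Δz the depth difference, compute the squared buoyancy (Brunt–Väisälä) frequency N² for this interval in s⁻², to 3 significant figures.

Δρ = 1027.033 − 1025.603 = 1.430 kg m⁻³ over Δz = 69.5 − 21.5 = 48 m.
N² = (9.81/1026.318) × (1.430/48) = 2.8476 × 10⁻⁴ s⁻² ≈ 2.85 × 10⁻⁴ s⁻².

2.85 × 10⁻⁴ s⁻²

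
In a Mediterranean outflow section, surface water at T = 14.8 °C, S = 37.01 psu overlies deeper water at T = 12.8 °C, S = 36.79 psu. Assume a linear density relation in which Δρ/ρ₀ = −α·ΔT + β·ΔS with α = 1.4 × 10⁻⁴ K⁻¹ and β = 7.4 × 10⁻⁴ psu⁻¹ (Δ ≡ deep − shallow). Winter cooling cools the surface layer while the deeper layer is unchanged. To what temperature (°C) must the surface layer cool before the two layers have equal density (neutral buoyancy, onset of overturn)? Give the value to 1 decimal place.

14.0 °C

Neutral buoyancy requires Δρ = 0, i.e. −α(T_deep − T_surf′) + β(S_deep − S_surf) = 0.
T_surf′ = T_deep − (β/α)·ΔS = 12.8 − (7.4 × 10⁻⁴/1.4 × 10⁻⁴)·(-0.22) = 13.963 °C.
Cooling required: 14.8 − (13.963) = 0.837 °C.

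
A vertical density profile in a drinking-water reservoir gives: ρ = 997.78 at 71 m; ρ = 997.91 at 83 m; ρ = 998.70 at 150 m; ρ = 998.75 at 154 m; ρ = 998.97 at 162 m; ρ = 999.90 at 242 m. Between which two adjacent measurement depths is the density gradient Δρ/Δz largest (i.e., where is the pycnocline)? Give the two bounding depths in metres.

Compute the density gradient over each adjacent pair:
  71–83 m: Δρ/Δz = 0.13/12 = 0.011 kg m⁻⁴
  83–150 m: Δρ/Δz = 0.79/67 = 0.012 kg m⁻⁴
  150–154 m: Δρ/Δz = 0.05/4 = 0.013 kg m⁻⁴
  154–162 m: Δρ/Δz = 0.22/8 = 0.028 kg m⁻⁴
  162–242 m: Δρ/Δz = 0.93/80 = 0.012 kg m⁻⁴
The largest gradient is in the 154–162 m interval — the pycnocline.

154–162 m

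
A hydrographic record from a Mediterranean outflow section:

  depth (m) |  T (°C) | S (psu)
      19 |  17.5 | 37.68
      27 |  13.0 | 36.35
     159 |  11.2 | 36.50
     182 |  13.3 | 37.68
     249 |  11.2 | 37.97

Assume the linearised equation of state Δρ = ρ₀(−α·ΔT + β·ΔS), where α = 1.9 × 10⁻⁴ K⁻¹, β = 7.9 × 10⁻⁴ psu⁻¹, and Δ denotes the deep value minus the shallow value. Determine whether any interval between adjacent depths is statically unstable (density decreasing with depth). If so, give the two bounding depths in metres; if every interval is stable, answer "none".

Evaluate Δρ/ρ₀ = −αΔT + βΔS across each adjacent pair:
  19–27 m: −αΔT+βΔS = −(1.9 × 10⁻⁴)(-4.5)+(7.9 × 10⁻⁴)(-1.33) = -2.0 × 10⁻⁴ → UNSTABLE
  27–159 m: −αΔT+βΔS = −(1.9 × 10⁻⁴)(-1.8)+(7.9 × 10⁻⁴)(+0.15) = 4.6 × 10⁻⁴ → stable
  159–182 m: −αΔT+βΔS = −(1.9 × 10⁻⁴)(+2.1)+(7.9 × 10⁻⁴)(+1.18) = 5.3 × 10⁻⁴ → stable
  182–249 m: −αΔT+βΔS = −(1.9 × 10⁻⁴)(-2.1)+(7.9 × 10⁻⁴)(+0.29) = 6.3 × 10⁻⁴ → stable
The 19–27 m interval has Δρ < 0: lighter water underlies denser water.

19–27 m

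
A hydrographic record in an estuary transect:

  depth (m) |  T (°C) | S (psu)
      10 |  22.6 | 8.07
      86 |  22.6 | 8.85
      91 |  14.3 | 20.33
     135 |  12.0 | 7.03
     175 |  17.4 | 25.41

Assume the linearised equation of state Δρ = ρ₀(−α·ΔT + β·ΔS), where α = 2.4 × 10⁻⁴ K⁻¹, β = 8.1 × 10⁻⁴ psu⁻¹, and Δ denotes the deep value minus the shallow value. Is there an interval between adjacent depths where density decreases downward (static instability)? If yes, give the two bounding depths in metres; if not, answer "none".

91–135 m

Evaluate Δρ/ρ₀ = −αΔT + βΔS across each adjacent pair:
  10–86 m: −αΔT+βΔS = −(2.4 × 10⁻⁴)(+0.0)+(8.1 × 10⁻⁴)(+0.78) = 6.3 × 10⁻⁴ → stable
  86–91 m: −αΔT+βΔS = −(2.4 × 10⁻⁴)(-8.3)+(8.1 × 10⁻⁴)(+11.48) = 0.011 → stable
  91–135 m: −αΔT+βΔS = −(2.4 × 10⁻⁴)(-2.3)+(8.1 × 10⁻⁴)(-13.30) = -0.010 → UNSTABLE
  135–175 m: −αΔT+βΔS = −(2.4 × 10⁻⁴)(+5.4)+(8.1 × 10⁻⁴)(+18.38) = 0.014 → stable
The 91–135 m interval has Δρ < 0: lighter water underlies denser water.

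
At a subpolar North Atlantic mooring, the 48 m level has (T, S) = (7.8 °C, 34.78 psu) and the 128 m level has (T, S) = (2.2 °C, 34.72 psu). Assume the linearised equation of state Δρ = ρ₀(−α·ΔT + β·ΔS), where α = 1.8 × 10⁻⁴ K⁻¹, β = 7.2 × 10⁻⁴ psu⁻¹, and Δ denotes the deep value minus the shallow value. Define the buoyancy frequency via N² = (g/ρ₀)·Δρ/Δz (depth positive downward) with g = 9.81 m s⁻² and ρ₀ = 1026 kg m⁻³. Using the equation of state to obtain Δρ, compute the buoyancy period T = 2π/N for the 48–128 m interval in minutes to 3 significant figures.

ΔT = -5.6 K, ΔS = -0.06 psu (deep − shallow).
Δρ/ρ₀ = −αΔT + βΔS = 1.008 × 10⁻³ − 4.32 × 10⁻⁵ = 9.648 × 10⁻⁴, so Δρ ≈ 0.9899 kg m⁻³.
N² = (g/ρ₀)·Δρ/Δz = g·(Δρ/ρ₀)/Δz = 9.81 × 9.648 × 10⁻⁴ / 80 = 1.1831 × 10⁻⁴ s⁻².
N = √(1.1831 × 10⁻⁴) = 0.010877 rad s⁻¹ → T = 2π/N = 577.66 s = 9.6277 min ≈ 9.63 min.

9.63 min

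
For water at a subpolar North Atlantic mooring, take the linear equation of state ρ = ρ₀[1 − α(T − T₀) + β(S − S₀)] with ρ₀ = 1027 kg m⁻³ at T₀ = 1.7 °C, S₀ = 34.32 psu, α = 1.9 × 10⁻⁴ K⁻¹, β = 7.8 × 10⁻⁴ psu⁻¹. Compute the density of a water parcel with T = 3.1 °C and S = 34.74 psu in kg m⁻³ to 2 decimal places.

1027.06 kg m⁻³

T − T₀ = +1.4 K, S − S₀ = +0.42 psu.
Bracket = 1 − α·(+1.4) + β·(+0.42) = 1 + (6.16 × 10⁻⁵) = 1.0000616.
ρ = 1027 × 1.0000616 = 1027.06 kg m⁻³.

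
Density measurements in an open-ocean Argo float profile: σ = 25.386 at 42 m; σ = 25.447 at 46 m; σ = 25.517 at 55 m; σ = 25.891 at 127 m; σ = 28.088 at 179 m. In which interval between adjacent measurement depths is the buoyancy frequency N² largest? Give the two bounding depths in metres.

127–179 m

Compute the density gradient over each adjacent pair:
  42–46 m: Δρ/Δz = 0.061/4 = 0.015 kg m⁻⁴
  46–55 m: Δρ/Δz = 0.070/9 = 7.8 × 10⁻³ kg m⁻⁴
  55–127 m: Δρ/Δz = 0.374/72 = 5.2 × 10⁻³ kg m⁻⁴
  127–179 m: Δρ/Δz = 2.197/52 = 0.042 kg m⁻⁴
The largest gradient is in the 127–179 m interval — the pycnocline.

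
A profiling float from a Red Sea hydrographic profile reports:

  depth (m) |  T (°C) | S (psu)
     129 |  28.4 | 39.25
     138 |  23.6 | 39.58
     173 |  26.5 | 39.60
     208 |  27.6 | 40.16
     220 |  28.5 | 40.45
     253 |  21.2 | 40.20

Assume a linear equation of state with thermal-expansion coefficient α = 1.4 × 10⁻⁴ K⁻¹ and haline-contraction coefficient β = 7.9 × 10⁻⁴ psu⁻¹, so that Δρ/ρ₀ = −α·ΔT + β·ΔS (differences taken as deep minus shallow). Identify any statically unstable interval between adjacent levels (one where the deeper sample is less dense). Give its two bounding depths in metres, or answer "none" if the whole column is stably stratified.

Evaluate Δρ/ρ₀ = −αΔT + βΔS across each adjacent pair:
  129–138 m: −αΔT+βΔS = −(1.4 × 10⁻⁴)(-4.8)+(7.9 × 10⁻⁴)(+0.33) = 9.3 × 10⁻⁴ → stable
  138–173 m: −αΔT+βΔS = −(1.4 × 10⁻⁴)(+2.9)+(7.9 × 10⁻⁴)(+0.02) = -3.9 × 10⁻⁴ → UNSTABLE
  173–208 m: −αΔT+βΔS = −(1.4 × 10⁻⁴)(+1.1)+(7.9 × 10⁻⁴)(+0.56) = 2.9 × 10⁻⁴ → stable
  208–220 m: −αΔT+βΔS = −(1.4 × 10⁻⁴)(+0.9)+(7.9 × 10⁻⁴)(+0.29) = 1.0 × 10⁻⁴ → stable
  220–253 m: −αΔT+βΔS = −(1.4 × 10⁻⁴)(-7.3)+(7.9 × 10⁻⁴)(-0.25) = 8.2 × 10⁻⁴ → stable
The 138–173 m interval has Δρ < 0: lighter water underlies denser water.

138–173 m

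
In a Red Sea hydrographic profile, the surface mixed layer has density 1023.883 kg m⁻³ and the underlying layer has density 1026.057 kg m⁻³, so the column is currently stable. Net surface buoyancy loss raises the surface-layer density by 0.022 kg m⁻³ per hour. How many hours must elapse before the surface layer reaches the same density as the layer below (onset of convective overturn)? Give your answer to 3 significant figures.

98.8 hours

Density deficit of the surface layer: 1026.057 − 1023.883 = 2.174 kg m⁻³.
Required change = 2.174 / 0.022 = 98.8 hours.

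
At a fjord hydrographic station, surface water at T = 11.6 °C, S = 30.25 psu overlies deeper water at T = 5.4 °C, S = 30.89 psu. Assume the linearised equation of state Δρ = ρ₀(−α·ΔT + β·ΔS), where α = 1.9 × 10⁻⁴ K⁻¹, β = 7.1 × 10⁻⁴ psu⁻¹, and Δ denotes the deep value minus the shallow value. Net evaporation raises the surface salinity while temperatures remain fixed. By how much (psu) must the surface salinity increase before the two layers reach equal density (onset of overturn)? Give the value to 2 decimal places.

2.30 psu

Neutral buoyancy requires −α(T_deep − T_surf) + β(S_deep − S_surf′) = 0.
S_surf′ = S_deep − (α/β)·ΔT = 30.89 − (1.9 × 10⁻⁴/7.1 × 10⁻⁴)·(-6.2) = 32.5492 psu.
Increase required: 32.5492 − 30.25 = 2.2992 psu.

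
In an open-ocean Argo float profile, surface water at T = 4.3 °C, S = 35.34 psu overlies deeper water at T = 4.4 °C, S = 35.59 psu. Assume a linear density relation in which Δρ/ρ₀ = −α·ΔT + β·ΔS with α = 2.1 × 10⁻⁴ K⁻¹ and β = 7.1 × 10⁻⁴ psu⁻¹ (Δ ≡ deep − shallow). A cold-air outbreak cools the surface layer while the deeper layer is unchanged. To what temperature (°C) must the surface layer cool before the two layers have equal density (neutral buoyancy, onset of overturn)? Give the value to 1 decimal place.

3.6 °C

Neutral buoyancy requires Δρ = 0, i.e. −α(T_deep − T_surf′) + β(S_deep − S_surf) = 0.
T_surf′ = T_deep − (β/α)·ΔS = 4.4 − (7.1 × 10⁻⁴/2.1 × 10⁻⁴)·(+0.25) = 3.555 °C.
Cooling required: 4.3 − (3.555) = 0.745 °C.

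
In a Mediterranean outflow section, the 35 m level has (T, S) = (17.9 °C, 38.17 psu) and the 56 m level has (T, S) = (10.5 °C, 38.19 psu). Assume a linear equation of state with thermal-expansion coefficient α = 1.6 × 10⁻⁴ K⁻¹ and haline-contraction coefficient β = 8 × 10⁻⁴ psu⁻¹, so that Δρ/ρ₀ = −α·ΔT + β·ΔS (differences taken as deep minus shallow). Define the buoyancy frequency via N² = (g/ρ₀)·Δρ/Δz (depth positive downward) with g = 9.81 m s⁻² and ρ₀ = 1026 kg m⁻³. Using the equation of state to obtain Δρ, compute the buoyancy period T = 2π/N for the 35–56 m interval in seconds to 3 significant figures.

ΔT = -7.4 K, ΔS = +0.02 psu (deep − shallow).
Δρ/ρ₀ = −αΔT + βΔS = 1.184 × 10⁻³ + 1.60 × 10⁻⁵ = 1.20 × 10⁻³, so Δρ ≈ 1.231 kg m⁻³.
N² = (g/ρ₀)·Δρ/Δz = g·(Δρ/ρ₀)/Δz = 9.81 × 1.20 × 10⁻³ / 21 = 5.6057 × 10⁻⁴ s⁻².
N = √(5.6057 × 10⁻⁴) = 0.023676 rad s⁻¹ → T = 2π/N = 265.38 s ≈ 265 s.

265 s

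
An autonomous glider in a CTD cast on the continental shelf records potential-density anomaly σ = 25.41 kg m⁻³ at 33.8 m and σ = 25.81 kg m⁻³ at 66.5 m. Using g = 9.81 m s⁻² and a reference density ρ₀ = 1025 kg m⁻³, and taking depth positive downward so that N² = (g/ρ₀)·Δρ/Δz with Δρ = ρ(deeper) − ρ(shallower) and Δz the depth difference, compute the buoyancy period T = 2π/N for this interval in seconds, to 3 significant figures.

581 s

Δρ = 1025.81 − 1025.41 = 0.40 kg m⁻³ over Δz = 66.5 − 33.8 = 32.7 m.
N² = (9.81/1025) × (0.40/32.7) = 1.1707 × 10⁻⁴ s⁻².
N = √(1.1707 × 10⁻⁴) = 0.010820 rad s⁻¹, so T = 2π/N = 580.70 s ≈ 581 s.
A positive N² confirms static stability across the interval.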